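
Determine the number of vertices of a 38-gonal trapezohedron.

78

The n-trapezohedron (dual of the n-antiprism) has V = 2·38 + 2 = 78, E = 4·38 = 152, F = 2·38 = 76.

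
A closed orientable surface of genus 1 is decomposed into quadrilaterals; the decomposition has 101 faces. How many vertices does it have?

101

χ = 2 − 2·1 = 0, and every face is a square so 4F = 2E.
E = 4·101/2 = 202. Then V = 0 + E − F = 0 + 202 − 101 = 101.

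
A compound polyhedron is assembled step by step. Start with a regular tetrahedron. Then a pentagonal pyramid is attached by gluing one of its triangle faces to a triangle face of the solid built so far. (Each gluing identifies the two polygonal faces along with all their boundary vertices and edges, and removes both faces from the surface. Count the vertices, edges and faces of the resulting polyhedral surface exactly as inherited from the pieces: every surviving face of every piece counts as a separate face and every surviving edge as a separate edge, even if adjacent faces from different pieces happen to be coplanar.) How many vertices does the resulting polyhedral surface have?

7

A regular tetrahedron: V=4, E=6, F=4.
Attach a pentagonal pyramid (V=6, E=10, F=6) along a 3-gon: merge 3 vertices and 3 edges, delete both glued faces → V=7, E=13, F=8.
Check: V − E + F = 7 − 13 + 8 = 2.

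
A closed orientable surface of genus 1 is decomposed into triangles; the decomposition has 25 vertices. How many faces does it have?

χ = 2 − 2·1 = 0, and every face is a triangle so 3F = 2E.
V − E + F = 0 with E = 3F/2 gives 25 − (3/2 − 1)·F = 0, so F = 50 and E = 75.

50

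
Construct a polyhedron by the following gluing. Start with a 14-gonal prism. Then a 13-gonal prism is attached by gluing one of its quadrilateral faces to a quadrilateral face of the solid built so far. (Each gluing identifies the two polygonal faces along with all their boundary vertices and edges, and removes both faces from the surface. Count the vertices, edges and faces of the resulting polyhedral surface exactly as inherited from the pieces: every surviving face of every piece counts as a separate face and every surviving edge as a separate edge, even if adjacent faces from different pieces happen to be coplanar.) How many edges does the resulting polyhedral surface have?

A 14-gonal prism: V=28, E=42, F=16.
Attach a 13-gonal prism (V=26, E=39, F=15) along a 4-gon: merge 4 vertices and 4 edges, delete both glued faces → V=50, E=77, F=29.
Check: V − E + F = 50 − 77 + 29 = 2.

77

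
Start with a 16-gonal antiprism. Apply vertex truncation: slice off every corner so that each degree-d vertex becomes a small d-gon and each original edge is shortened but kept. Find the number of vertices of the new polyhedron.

128

The base solid has V = 32, E = 64, F = 34.
Truncation replaces each original edge-end by a new vertex, so V′ = 2E = 128.
Each original edge survives, and each old vertex of degree d contributes d new edges; summing degrees gives Σd = 2E, so E′ = E + 2E = 3E = 192.
Each original face survives and each original vertex becomes one new face: F′ = F + V = 66.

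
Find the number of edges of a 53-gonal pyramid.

106

A pyramid on an n-gon base has one n-gon and n triangles: V = 53 + 1 = 54, E = 2·53 = 106, F = 53 + 1 = 54.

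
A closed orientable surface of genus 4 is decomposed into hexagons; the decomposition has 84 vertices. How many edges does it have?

χ = 2 − 2·4 = -6, and every face is a hexagon so 6F = 2E.
V − E + F = -6 with E = 6F/2 gives 84 − (6/2 − 1)·F = -6, so F = 45 and E = 135.

135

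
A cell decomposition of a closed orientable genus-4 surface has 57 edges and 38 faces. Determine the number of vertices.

13

For a closed orientable surface of genus 4, χ = 2 − 2·4 = -6.
V = -6 + E − F = -6 + 57 − 38 = 13.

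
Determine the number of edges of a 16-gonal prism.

A prism on an n-gon has two n-gon bases and n rectangular sides: V = 2·16 = 32, E = 3·16 = 48, F = 16 + 2 = 18.

48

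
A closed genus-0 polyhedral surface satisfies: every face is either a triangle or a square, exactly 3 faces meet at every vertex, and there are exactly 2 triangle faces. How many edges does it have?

9

Let x be the number of squares; then F = 2 + x.
Edge–face incidences: 2E = 3·2 + 4·x = 6 + 4x.
Every vertex has degree 3, so 3V = 2E.
Euler: V − E + F = 2 ⇒ (2E)/3 − E + (2 + x) = 2.
Multiply by 6: 2·(2E) − 3·(2E) + 6·(2 + x) = 12, i.e. 12 + 6x − (6 + 4x) = 12.
Collecting terms: 2x + 6 = 12, so 2x = 6, so x = 3.
Then 2E = 6 + 4·3 = 18, so E = 9, V = 2E/3 = 6, F = 2 + 3 = 5.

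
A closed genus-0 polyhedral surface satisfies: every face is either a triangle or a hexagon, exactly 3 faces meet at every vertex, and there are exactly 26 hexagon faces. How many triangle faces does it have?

Let x be the number of triangles; then F = 26 + x.
Edge–face incidences: 2E = 6·26 + 3·x = 156 + 3x.
Every vertex has degree 3, so 3V = 2E.
Euler: V − E + F = 2 ⇒ (2E)/3 − E + (26 + x) = 2.
Multiply by 6: 2·(2E) − 3·(2E) + 6·(26 + x) = 12, i.e. 156 + 6x − (156 + 3x) = 12.
Collecting terms: 3x = 12, so x = 4.
Then 2E = 156 + 3·4 = 168, so E = 84, V = 2E/3 = 56, F = 26 + 4 = 30.

4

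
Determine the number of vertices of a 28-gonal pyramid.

29

A pyramid on an n-gon base has one n-gon and n triangles: V = 28 + 1 = 29, E = 2·28 = 56, F = 28 + 1 = 29.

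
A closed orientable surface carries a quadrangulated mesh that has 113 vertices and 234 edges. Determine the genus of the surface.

3

Every face is a square and each edge borders two faces, so 4F = 2·234, giving F = 117.
χ = V − E + F = 113 − 234 + 117 = -4.
For a closed orientable surface χ = 2 − 2g, so g = (2 − (-4))/2 = 3.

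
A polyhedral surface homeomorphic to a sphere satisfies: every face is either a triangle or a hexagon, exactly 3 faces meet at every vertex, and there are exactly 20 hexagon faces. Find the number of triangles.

Let x be the number of triangles; then F = 20 + x.
Edge–face incidences: 2E = 6·20 + 3·x = 120 + 3x.
Every vertex has degree 3, so 3V = 2E.
Euler: V − E + F = 2 ⇒ (2E)/3 − E + (20 + x) = 2.
Multiply by 6: 2·(2E) − 3·(2E) + 6·(20 + x) = 12, i.e. 120 + 6x − (120 + 3x) = 12.
Collecting terms: 3x = 12, so x = 4.
Then 2E = 120 + 3·4 = 132, so E = 66, V = 2E/3 = 44, F = 20 + 4 = 24.

4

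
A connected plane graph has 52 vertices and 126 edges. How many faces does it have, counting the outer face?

76

Euler's formula for a connected plane graph: V − E + F = 2, so F = 2 − 52 + 126 = 76.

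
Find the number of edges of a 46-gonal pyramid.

A pyramid on an n-gon base has one n-gon and n triangles: V = 46 + 1 = 47, E = 2·46 = 92, F = 46 + 1 = 47.

92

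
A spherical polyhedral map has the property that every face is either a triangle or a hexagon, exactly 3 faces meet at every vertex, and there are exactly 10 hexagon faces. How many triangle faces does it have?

Let x be the number of triangles; then F = 10 + x.
Edge–face incidences: 2E = 6·10 + 3·x = 60 + 3x.
Every vertex has degree 3, so 3V = 2E.
Euler: V − E + F = 2 ⇒ (2E)/3 − E + (10 + x) = 2.
Multiply by 6: 2·(2E) − 3·(2E) + 6·(10 + x) = 12, i.e. 60 + 6x − (60 + 3x) = 12.
Collecting terms: 3x = 12, so x = 4.
Then 2E = 60 + 3·4 = 72, so E = 36, V = 2E/3 = 24, F = 10 + 4 = 14.

4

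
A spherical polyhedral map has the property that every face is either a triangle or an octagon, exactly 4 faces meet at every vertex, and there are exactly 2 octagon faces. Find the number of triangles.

16

Let x be the number of triangles; then F = 2 + x.
Edge–face incidences: 2E = 8·2 + 3·x = 16 + 3x.
Every vertex has degree 4, so 4V = 2E.
Euler: V − E + F = 2 ⇒ (2E)/4 − E + (2 + x) = 2.
Multiply by 8: 2·(2E) − 4·(2E) + 8·(2 + x) = 16, i.e. 16 + 8x − 2·(16 + 3x) = 16.
Collecting terms: 2x − 16 = 16, so 2x = 32, so x = 16.
Then 2E = 16 + 3·16 = 64, so E = 32, V = 2E/4 = 16, F = 2 + 16 = 18.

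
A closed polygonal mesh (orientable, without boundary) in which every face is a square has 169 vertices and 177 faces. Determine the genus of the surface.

5

Every face is a square, so 2E = 4·177 = 708, giving E = 354.
χ = V − E + F = 169 − 354 + 177 = -8.
For a closed orientable surface χ = 2 − 2g, so g = (2 − (-8))/2 = 5.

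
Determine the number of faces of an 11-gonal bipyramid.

22

A bipyramid over an n-gon has 2n triangular faces and n + 2 vertices: V = 11 + 2 = 13, E = 3·11 = 33, F = 2·11 = 22.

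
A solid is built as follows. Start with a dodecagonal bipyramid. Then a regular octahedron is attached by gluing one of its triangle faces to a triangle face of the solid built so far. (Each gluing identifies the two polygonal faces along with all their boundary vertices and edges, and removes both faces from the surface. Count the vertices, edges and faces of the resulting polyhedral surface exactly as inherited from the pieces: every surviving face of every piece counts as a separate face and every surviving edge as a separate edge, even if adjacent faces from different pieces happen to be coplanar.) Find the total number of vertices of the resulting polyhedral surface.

17

A dodecagonal bipyramid: V=14, E=36, F=24.
Attach a regular octahedron (V=6, E=12, F=8) along a 3-gon: merge 3 vertices and 3 edges, delete both glued faces → V=17, E=45, F=30.
Check: V − E + F = 17 − 45 + 30 = 2.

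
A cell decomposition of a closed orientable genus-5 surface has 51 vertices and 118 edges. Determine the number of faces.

59

For a closed orientable surface of genus 5, χ = 2 − 2·5 = -8.
F = -8 − V + E = -8 − 51 + 118 = 59.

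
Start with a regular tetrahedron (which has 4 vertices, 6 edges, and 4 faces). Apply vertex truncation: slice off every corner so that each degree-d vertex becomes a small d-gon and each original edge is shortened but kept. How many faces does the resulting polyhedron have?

Truncation replaces each original edge-end by a new vertex, so V′ = 2E = 12.
Each original edge survives, and each old vertex of degree d contributes d new edges; summing degrees gives Σd = 2E, so E′ = E + 2E = 3E = 18.
Each original face survives and each original vertex becomes one new face: F′ = F + V = 8.

8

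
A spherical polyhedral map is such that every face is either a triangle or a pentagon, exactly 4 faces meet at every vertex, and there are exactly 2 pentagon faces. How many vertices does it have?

Let x be the number of triangles; then F = 2 + x.
Edge–face incidences: 2E = 5·2 + 3·x = 10 + 3x.
Every vertex has degree 4, so 4V = 2E.
Euler: V − E + F = 2 ⇒ (2E)/4 − E + (2 + x) = 2.
Multiply by 8: 2·(2E) − 4·(2E) + 8·(2 + x) = 16, i.e. 16 + 8x − 2·(10 + 3x) = 16.
Collecting terms: 2x − 4 = 16, so 2x = 20, so x = 10.
Then 2E = 10 + 3·10 = 40, so E = 20, V = 2E/4 = 10, F = 2 + 10 = 12.

10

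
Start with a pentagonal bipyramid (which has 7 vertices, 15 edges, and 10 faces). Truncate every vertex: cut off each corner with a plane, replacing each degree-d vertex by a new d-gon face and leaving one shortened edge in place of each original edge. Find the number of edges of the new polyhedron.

45

Truncation replaces each original edge-end by a new vertex, so V′ = 2E = 30.
Each original edge survives, and each old vertex of degree d contributes d new edges; summing degrees gives Σd = 2E, so E′ = E + 2E = 3E = 45.
Each original face survives and each original vertex becomes one new face: F′ = F + V = 17.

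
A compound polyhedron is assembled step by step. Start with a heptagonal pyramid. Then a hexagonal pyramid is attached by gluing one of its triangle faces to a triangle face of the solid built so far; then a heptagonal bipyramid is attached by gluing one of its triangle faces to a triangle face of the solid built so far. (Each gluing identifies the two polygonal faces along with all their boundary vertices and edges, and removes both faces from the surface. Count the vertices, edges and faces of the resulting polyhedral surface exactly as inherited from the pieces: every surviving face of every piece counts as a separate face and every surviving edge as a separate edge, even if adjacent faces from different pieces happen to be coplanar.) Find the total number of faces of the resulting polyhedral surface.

25

A heptagonal pyramid: V=8, E=14, F=8.
Attach a hexagonal pyramid (V=7, E=12, F=7) along a 3-gon: merge 3 vertices and 3 edges, delete both glued faces → V=12, E=23, F=13.
Attach a heptagonal bipyramid (V=9, E=21, F=14) along a 3-gon: merge 3 vertices and 3 edges, delete both glued faces → V=18, E=41, F=25.
Check: V − E + F = 18 − 41 + 25 = 2.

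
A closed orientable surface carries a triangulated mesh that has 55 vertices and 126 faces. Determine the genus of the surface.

5

Every face is a triangle, so 2E = 3·126 = 378, giving E = 189.
χ = V − E + F = 55 − 189 + 126 = -8.
For a closed orientable surface χ = 2 − 2g, so g = (2 − (-8))/2 = 5.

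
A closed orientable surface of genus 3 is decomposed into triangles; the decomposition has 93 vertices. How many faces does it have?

χ = 2 − 2·3 = -4, and every face is a triangle so 3F = 2E.
V − E + F = -4 with E = 3F/2 gives 93 − (3/2 − 1)·F = -4, so F = 194 and E = 291.

194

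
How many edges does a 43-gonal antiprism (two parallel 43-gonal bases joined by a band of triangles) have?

An antiprism on an n-gon has two n-gon caps and 2n triangles: V = 2·43 = 86, E = 4·43 = 172, F = 2·43 + 2 = 88.
Check: V − E + F = 86 − 172 + 88 = 2.

172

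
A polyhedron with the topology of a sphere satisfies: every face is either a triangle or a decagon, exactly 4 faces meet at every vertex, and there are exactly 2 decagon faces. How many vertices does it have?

20

Let x be the number of triangles; then F = 2 + x.
Edge–face incidences: 2E = 10·2 + 3·x = 20 + 3x.
Every vertex has degree 4, so 4V = 2E.
Euler: V − E + F = 2 ⇒ (2E)/4 − E + (2 + x) = 2.
Multiply by 8: 2·(2E) − 4·(2E) + 8·(2 + x) = 16, i.e. 16 + 8x − 2·(20 + 3x) = 16.
Collecting terms: 2x − 24 = 16, so 2x = 40, so x = 20.
Then 2E = 20 + 3·20 = 80, so E = 40, V = 2E/4 = 20, F = 2 + 20 = 22.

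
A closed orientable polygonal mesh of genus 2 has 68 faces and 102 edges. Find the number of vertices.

For a closed orientable surface of genus 2, χ = 2 − 2·2 = -2.
V = -2 + E − F = -2 + 102 − 68 = 32.

32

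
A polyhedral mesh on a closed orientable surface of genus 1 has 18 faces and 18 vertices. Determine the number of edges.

For a closed orientable surface of genus 1, χ = 2 − 2·1 = 0.
E = V + F − (0) = 18 + 18 − (0) = 36.

36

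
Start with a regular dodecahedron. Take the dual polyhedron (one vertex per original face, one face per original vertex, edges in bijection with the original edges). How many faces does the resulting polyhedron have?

The base solid has V = 20, E = 30, F = 12.
The dual swaps V and F and preserves E: V′ = F = 12, E′ = E = 30, F′ = V = 20.

20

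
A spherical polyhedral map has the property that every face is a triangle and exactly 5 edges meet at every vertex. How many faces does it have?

Each face has 3 edges and each edge borders two faces, so 2E = 3F.
Each vertex has degree 5, so 5V = 2E and hence V = 3F/5.
Euler: V − E + F = 2 ⇒ (3F/5) − (3F/2) + F = 2.
Multiply by 10: (6 − 15 + 10)F = 20, i.e. 1F = 20.
So F = 20, E = 3·20/2 = 30, V = 3·20/5 = 12.

20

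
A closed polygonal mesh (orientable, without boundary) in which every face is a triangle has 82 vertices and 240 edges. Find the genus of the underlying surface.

Every face is a triangle and each edge borders two faces, so 3F = 2·240, giving F = 160.
χ = V − E + F = 82 − 240 + 160 = 2.
For a closed orientable surface χ = 2 − 2g, so g = (2 − (2))/2 = 0.

0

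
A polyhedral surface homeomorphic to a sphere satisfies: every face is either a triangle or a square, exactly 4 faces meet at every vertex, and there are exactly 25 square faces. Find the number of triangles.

Let x be the number of triangles; then F = 25 + x.
Edge–face incidences: 2E = 4·25 + 3·x = 100 + 3x.
Every vertex has degree 4, so 4V = 2E.
Euler: V − E + F = 2 ⇒ (2E)/4 − E + (25 + x) = 2.
Multiply by 8: 2·(2E) − 4·(2E) + 8·(25 + x) = 16, i.e. 200 + 8x − 2·(100 + 3x) = 16.
Collecting terms: 2x = 16, so x = 8.
Then 2E = 100 + 3·8 = 124, so E = 62, V = 2E/4 = 31, F = 25 + 8 = 33.

8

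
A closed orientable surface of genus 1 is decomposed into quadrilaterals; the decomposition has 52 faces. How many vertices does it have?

χ = 2 − 2·1 = 0, and every face is a square so 4F = 2E.
E = 4·52/2 = 104. Then V = 0 + E − F = 0 + 104 − 52 = 52.

52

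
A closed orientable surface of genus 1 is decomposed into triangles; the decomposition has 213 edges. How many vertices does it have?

71

χ = 2 − 2·1 = 0, and every face is a triangle so 3F = 2E.
F = 2E/3 = 142. Then V = 0 + E − F = 0 + 213 − 142 = 71.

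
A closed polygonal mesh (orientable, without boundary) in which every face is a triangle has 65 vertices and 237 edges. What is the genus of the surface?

Every face is a triangle and each edge borders two faces, so 3F = 2·237, giving F = 158.
χ = V − E + F = 65 − 237 + 158 = -14.
For a closed orientable surface χ = 2 − 2g, so g = (2 − (-14))/2 = 8.

8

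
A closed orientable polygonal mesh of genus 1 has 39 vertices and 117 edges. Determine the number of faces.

78

For a closed orientable surface of genus 1, χ = 2 − 2·1 = 0.
F = 0 − V + E = 0 − 39 + 117 = 78.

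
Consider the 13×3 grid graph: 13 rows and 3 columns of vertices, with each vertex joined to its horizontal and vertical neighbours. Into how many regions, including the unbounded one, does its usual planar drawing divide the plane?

25

The grid has V = 13·3 = 39 vertices and E = 13·2 + 3·12 = 62 edges.
F = 2 − V + E = 2 − 39 + 62 = 25.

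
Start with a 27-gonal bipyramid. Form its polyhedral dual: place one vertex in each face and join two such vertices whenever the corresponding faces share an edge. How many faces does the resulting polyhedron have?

The base solid has V = 29, E = 81, F = 54.
The dual swaps V and F and preserves E: V′ = F = 54, E′ = E = 81, F′ = V = 29.

29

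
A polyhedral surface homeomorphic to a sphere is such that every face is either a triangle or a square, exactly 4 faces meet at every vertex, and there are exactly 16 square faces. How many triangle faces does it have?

8

Let x be the number of triangles; then F = 16 + x.
Edge–face incidences: 2E = 4·16 + 3·x = 64 + 3x.
Every vertex has degree 4, so 4V = 2E.
Euler: V − E + F = 2 ⇒ (2E)/4 − E + (16 + x) = 2.
Multiply by 8: 2·(2E) − 4·(2E) + 8·(16 + x) = 16, i.e. 128 + 8x − 2·(64 + 3x) = 16.
Collecting terms: 2x = 16, so x = 8.
Then 2E = 64 + 3·8 = 88, so E = 44, V = 2E/4 = 22, F = 16 + 8 = 24.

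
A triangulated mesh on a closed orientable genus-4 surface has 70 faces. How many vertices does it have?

29

χ = 2 − 2·4 = -6, and every face is a triangle so 3F = 2E.
E = 3·70/2 = 105. Then V = -6 + E − F = -6 + 105 − 70 = 29.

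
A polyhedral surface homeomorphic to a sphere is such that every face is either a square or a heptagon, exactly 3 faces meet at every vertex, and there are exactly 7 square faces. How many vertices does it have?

14

Let x be the number of heptagons; then F = 7 + x.
Edge–face incidences: 2E = 4·7 + 7·x = 28 + 7x.
Every vertex has degree 3, so 3V = 2E.
Euler: V − E + F = 2 ⇒ (2E)/3 − E + (7 + x) = 2.
Multiply by 6: 2·(2E) − 3·(2E) + 6·(7 + x) = 12, i.e. 42 + 6x − (28 + 7x) = 12.
Collecting terms: −x + 14 = 12, so −x = −2, so x = 2.
Then 2E = 28 + 7·2 = 42, so E = 21, V = 2E/3 = 14, F = 7 + 2 = 9.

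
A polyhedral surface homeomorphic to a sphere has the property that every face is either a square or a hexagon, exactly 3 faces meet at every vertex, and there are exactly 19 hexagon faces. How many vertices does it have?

Let x be the number of squares; then F = 19 + x.
Edge–face incidences: 2E = 6·19 + 4·x = 114 + 4x.
Every vertex has degree 3, so 3V = 2E.
Euler: V − E + F = 2 ⇒ (2E)/3 − E + (19 + x) = 2.
Multiply by 6: 2·(2E) − 3·(2E) + 6·(19 + x) = 12, i.e. 114 + 6x − (114 + 4x) = 12.
Collecting terms: 2x = 12, so x = 6.
Then 2E = 114 + 4·6 = 138, so E = 69, V = 2E/3 = 46, F = 19 + 6 = 25.

46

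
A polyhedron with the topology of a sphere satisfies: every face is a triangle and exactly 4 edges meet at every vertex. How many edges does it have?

Each face has 3 edges and each edge borders two faces, so 2E = 3F.
Each vertex has degree 4, so 4V = 2E and hence V = 3F/4.
Euler: V − E + F = 2 ⇒ (3F/4) − (3F/2) + F = 2.
Multiply by 8: (6 − 12 + 8)F = 16, i.e. 2F = 16.
So F = 8, E = 3·8/2 = 12, V = 3·8/4 = 6.

12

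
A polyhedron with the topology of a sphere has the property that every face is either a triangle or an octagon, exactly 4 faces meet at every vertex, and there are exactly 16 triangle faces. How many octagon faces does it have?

Let x be the number of octagons; then F = 16 + x.
Edge–face incidences: 2E = 3·16 + 8·x = 48 + 8x.
Every vertex has degree 4, so 4V = 2E.
Euler: V − E + F = 2 ⇒ (2E)/4 − E + (16 + x) = 2.
Multiply by 8: 2·(2E) − 4·(2E) + 8·(16 + x) = 16, i.e. 128 + 8x − 2·(48 + 8x) = 16.
Collecting terms: −8x + 32 = 16, so −8x = −16, so x = 2.
Then 2E = 48 + 8·2 = 64, so E = 32, V = 2E/4 = 16, F = 16 + 2 = 18.

2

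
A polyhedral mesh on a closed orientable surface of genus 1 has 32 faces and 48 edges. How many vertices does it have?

For a closed orientable surface of genus 1, χ = 2 − 2·1 = 0.
V = 0 + E − F = 0 + 48 − 32 = 16.

16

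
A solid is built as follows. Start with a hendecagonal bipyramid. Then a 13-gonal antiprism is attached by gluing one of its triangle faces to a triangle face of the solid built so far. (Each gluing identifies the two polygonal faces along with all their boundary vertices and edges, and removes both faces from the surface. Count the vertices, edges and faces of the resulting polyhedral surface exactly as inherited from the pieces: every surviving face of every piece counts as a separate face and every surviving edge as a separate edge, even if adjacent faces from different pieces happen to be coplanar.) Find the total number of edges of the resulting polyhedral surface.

82

A hendecagonal bipyramid: V=13, E=33, F=22.
Attach a 13-gonal antiprism (V=26, E=52, F=28) along a 3-gon: merge 3 vertices and 3 edges, delete both glued faces → V=36, E=82, F=48.
Check: V − E + F = 36 − 82 + 48 = 2.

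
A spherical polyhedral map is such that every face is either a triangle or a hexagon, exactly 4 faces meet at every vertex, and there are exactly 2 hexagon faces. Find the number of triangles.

Let x be the number of triangles; then F = 2 + x.
Edge–face incidences: 2E = 6·2 + 3·x = 12 + 3x.
Every vertex has degree 4, so 4V = 2E.
Euler: V − E + F = 2 ⇒ (2E)/4 − E + (2 + x) = 2.
Multiply by 8: 2·(2E) − 4·(2E) + 8·(2 + x) = 16, i.e. 16 + 8x − 2·(12 + 3x) = 16.
Collecting terms: 2x − 8 = 16, so 2x = 24, so x = 12.
Then 2E = 12 + 3·12 = 48, so E = 24, V = 2E/4 = 12, F = 2 + 12 = 14.

12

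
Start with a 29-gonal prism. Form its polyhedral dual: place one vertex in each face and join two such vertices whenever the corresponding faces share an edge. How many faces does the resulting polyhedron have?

The base solid has V = 58, E = 87, F = 31.
The dual swaps V and F and preserves E: V′ = F = 31, E′ = E = 87, F′ = V = 58.

58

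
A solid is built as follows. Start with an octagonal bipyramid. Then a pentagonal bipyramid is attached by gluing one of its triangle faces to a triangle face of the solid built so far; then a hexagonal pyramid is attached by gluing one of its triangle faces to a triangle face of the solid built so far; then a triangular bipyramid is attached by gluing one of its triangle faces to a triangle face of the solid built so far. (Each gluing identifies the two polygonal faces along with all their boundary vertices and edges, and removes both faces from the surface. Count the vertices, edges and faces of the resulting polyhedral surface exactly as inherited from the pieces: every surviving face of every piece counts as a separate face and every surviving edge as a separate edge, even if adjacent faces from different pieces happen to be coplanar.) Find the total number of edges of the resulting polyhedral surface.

51

An octagonal bipyramid: V=10, E=24, F=16.
Attach a pentagonal bipyramid (V=7, E=15, F=10) along a 3-gon: merge 3 vertices and 3 edges, delete both glued faces → V=14, E=36, F=24.
Attach a hexagonal pyramid (V=7, E=12, F=7) along a 3-gon: merge 3 vertices and 3 edges, delete both glued faces → V=18, E=45, F=29.
Attach a triangular bipyramid (V=5, E=9, F=6) along a 3-gon: merge 3 vertices and 3 edges, delete both glued faces → V=20, E=51, F=33.
Check: V − E + F = 20 − 51 + 33 = 2.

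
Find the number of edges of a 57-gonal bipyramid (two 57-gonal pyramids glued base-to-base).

A bipyramid over an n-gon has 2n triangular faces and n + 2 vertices: V = 57 + 2 = 59, E = 3·57 = 171, F = 2·57 = 114.

171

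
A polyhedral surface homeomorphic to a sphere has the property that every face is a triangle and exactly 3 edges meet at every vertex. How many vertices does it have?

4

Each face has 3 edges and each edge borders two faces, so 2E = 3F.
Each vertex has degree 3, so 3V = 2E and hence V = 3F/3.
Euler: V − E + F = 2 ⇒ (3F/3) − (3F/2) + F = 2.
Multiply by 6: (6 − 9 + 6)F = 12, i.e. 3F = 12.
So F = 4, E = 3·4/2 = 6, V = 3·4/3 = 4.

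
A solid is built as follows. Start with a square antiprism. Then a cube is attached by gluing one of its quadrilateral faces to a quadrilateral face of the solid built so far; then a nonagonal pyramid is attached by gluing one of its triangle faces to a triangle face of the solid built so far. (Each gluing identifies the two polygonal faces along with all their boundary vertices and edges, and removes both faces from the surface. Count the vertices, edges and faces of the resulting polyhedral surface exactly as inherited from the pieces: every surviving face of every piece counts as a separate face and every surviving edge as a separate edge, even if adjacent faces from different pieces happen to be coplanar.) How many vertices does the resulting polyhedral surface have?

19

A square antiprism: V=8, E=16, F=10.
Attach a cube (V=8, E=12, F=6) along a 4-gon: merge 4 vertices and 4 edges, delete both glued faces → V=12, E=24, F=14.
Attach a nonagonal pyramid (V=10, E=18, F=10) along a 3-gon: merge 3 vertices and 3 edges, delete both glued faces → V=19, E=39, F=22.
Check: V − E + F = 19 − 39 + 22 = 2.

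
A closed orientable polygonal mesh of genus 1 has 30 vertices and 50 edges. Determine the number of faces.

For a closed orientable surface of genus 1, χ = 2 − 2·1 = 0.
F = 0 − V + E = 0 − 30 + 50 = 20.

20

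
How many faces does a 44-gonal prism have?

46

A prism on an n-gon has two n-gon bases and n rectangular sides: V = 2·44 = 88, E = 3·44 = 132, F = 44 + 2 = 46.
Check: V − E + F = 88 − 132 + 46 = 2.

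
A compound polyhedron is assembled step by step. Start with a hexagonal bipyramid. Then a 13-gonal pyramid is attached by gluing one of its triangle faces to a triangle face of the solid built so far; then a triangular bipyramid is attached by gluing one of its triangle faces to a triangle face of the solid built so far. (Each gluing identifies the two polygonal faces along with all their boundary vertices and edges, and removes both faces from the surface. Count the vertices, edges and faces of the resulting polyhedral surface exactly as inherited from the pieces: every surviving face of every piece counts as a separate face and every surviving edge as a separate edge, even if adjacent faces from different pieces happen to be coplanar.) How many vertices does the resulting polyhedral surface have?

21

A hexagonal bipyramid: V=8, E=18, F=12.
Attach a 13-gonal pyramid (V=14, E=26, F=14) along a 3-gon: merge 3 vertices and 3 edges, delete both glued faces → V=19, E=41, F=24.
Attach a triangular bipyramid (V=5, E=9, F=6) along a 3-gon: merge 3 vertices and 3 edges, delete both glued faces → V=21, E=47, F=28.
Check: V − E + F = 21 − 47 + 28 = 2.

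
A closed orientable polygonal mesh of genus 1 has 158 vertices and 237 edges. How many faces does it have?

For a closed orientable surface of genus 1, χ = 2 − 2·1 = 0.
F = 0 − V + E = 0 − 158 + 237 = 79.

79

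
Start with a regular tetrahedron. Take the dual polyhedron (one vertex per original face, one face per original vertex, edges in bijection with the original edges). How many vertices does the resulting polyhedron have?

4

The base solid has V = 4, E = 6, F = 4.
The dual swaps V and F and preserves E: V′ = F = 4, E′ = E = 6, F′ = V = 4.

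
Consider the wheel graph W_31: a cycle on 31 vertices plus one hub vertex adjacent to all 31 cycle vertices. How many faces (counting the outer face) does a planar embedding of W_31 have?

W_31 has V = 31 + 1 = 32 vertices and E = 2·31 = 62 edges.
By Euler's formula F = 2 − V + E = 2 − 32 + 62 = 32.

32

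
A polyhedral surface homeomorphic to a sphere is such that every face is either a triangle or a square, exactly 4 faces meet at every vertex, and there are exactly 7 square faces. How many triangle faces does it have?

Let x be the number of triangles; then F = 7 + x.
Edge–face incidences: 2E = 4·7 + 3·x = 28 + 3x.
Every vertex has degree 4, so 4V = 2E.
Euler: V − E + F = 2 ⇒ (2E)/4 − E + (7 + x) = 2.
Multiply by 8: 2·(2E) − 4·(2E) + 8·(7 + x) = 16, i.e. 56 + 8x − 2·(28 + 3x) = 16.
Collecting terms: 2x = 16, so x = 8.
Then 2E = 28 + 3·8 = 52, so E = 26, V = 2E/4 = 13, F = 7 + 8 = 15.

8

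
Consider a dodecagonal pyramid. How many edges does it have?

A pyramid on an n-gon base has one n-gon and n triangles: V = 12 + 1 = 13, E = 2·12 = 24, F = 12 + 1 = 13.

24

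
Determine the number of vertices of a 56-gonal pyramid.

57

A pyramid on an n-gon base has one n-gon and n triangles: V = 56 + 1 = 57, E = 2·56 = 112, F = 56 + 1 = 57.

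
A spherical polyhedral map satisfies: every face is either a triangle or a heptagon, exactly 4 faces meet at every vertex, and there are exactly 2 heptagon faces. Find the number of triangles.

14

Let x be the number of triangles; then F = 2 + x.
Edge–face incidences: 2E = 7·2 + 3·x = 14 + 3x.
Every vertex has degree 4, so 4V = 2E.
Euler: V − E + F = 2 ⇒ (2E)/4 − E + (2 + x) = 2.
Multiply by 8: 2·(2E) − 4·(2E) + 8·(2 + x) = 16, i.e. 16 + 8x − 2·(14 + 3x) = 16.
Collecting terms: 2x − 12 = 16, so 2x = 28, so x = 14.
Then 2E = 14 + 3·14 = 56, so E = 28, V = 2E/4 = 14, F = 2 + 14 = 16.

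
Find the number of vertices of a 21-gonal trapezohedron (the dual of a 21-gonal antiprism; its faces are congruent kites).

The n-trapezohedron (dual of the n-antiprism) has V = 2·21 + 2 = 44, E = 4·21 = 84, F = 2·21 = 42.
Check: V − E + F = 44 − 84 + 42 = 2.

44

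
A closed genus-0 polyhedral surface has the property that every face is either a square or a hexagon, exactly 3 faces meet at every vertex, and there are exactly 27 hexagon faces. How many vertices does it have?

Let x be the number of squares; then F = 27 + x.
Edge–face incidences: 2E = 6·27 + 4·x = 162 + 4x.
Every vertex has degree 3, so 3V = 2E.
Euler: V − E + F = 2 ⇒ (2E)/3 − E + (27 + x) = 2.
Multiply by 6: 2·(2E) − 3·(2E) + 6·(27 + x) = 12, i.e. 162 + 6x − (162 + 4x) = 12.
Collecting terms: 2x = 12, so x = 6.
Then 2E = 162 + 4·6 = 186, so E = 93, V = 2E/3 = 62, F = 27 + 6 = 33.

62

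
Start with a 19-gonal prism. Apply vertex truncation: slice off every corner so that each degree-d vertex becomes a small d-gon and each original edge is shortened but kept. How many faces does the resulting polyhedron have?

59

The base solid has V = 38, E = 57, F = 21.
Truncation replaces each original edge-end by a new vertex, so V′ = 2E = 114.
Each original edge survives, and each old vertex of degree d contributes d new edges; summing degrees gives Σd = 2E, so E′ = E + 2E = 3E = 171.
Each original face survives and each original vertex becomes one new face: F′ = F + V = 59.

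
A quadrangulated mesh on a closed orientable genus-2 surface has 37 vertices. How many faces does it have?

χ = 2 − 2·2 = -2, and every face is a square so 4F = 2E.
V − E + F = -2 with E = 4F/2 gives 37 − (4/2 − 1)·F = -2, so F = 39 and E = 78.

39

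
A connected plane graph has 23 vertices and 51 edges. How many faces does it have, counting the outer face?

Euler's formula for a connected plane graph: V − E + F = 2, so F = 2 − 23 + 51 = 30.

30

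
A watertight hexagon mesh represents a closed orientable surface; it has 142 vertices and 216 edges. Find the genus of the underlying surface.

Every face is a hexagon and each edge borders two faces, so 6F = 2·216, giving F = 72.
χ = V − E + F = 142 − 216 + 72 = -2.
For a closed orientable surface χ = 2 − 2g, so g = (2 − (-2))/2 = 2.

2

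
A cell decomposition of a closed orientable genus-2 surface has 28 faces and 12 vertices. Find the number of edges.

42

For a closed orientable surface of genus 2, χ = 2 − 2·2 = -2.
E = V + F − (-2) = 12 + 28 − (-2) = 42.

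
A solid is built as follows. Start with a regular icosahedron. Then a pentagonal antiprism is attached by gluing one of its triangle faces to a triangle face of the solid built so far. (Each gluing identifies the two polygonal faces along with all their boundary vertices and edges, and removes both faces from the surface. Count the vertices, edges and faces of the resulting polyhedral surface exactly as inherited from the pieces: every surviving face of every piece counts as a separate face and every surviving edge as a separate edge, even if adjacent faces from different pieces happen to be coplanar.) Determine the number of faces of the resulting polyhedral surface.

30

A regular icosahedron: V=12, E=30, F=20.
Attach a pentagonal antiprism (V=10, E=20, F=12) along a 3-gon: merge 3 vertices and 3 edges, delete both glued faces → V=19, E=47, F=30.
Check: V − E + F = 19 − 47 + 30 = 2.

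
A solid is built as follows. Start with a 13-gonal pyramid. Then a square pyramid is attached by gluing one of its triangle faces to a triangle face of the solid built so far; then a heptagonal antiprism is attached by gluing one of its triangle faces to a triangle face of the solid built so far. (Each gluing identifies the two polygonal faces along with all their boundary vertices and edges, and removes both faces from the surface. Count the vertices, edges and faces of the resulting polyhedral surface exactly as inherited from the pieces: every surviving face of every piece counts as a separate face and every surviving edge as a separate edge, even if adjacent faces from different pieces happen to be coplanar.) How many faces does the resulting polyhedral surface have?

31

A 13-gonal pyramid: V=14, E=26, F=14.
Attach a square pyramid (V=5, E=8, F=5) along a 3-gon: merge 3 vertices and 3 edges, delete both glued faces → V=16, E=31, F=17.
Attach a heptagonal antiprism (V=14, E=28, F=16) along a 3-gon: merge 3 vertices and 3 edges, delete both glued faces → V=27, E=56, F=31.
Check: V − E + F = 27 − 56 + 31 = 2.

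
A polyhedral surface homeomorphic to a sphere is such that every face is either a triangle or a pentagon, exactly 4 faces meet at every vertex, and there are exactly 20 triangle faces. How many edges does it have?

Let x be the number of pentagons; then F = 20 + x.
Edge–face incidences: 2E = 3·20 + 5·x = 60 + 5x.
Every vertex has degree 4, so 4V = 2E.
Euler: V − E + F = 2 ⇒ (2E)/4 − E + (20 + x) = 2.
Multiply by 8: 2·(2E) − 4·(2E) + 8·(20 + x) = 16, i.e. 160 + 8x − 2·(60 + 5x) = 16.
Collecting terms: −2x + 40 = 16, so −2x = −24, so x = 12.
Then 2E = 60 + 5·12 = 120, so E = 60, V = 2E/4 = 30, F = 20 + 12 = 32.

60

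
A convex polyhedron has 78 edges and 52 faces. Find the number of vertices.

28

Here V − E + F = 2.
V = 2 + E − F = 2 + 78 − 52 = 28.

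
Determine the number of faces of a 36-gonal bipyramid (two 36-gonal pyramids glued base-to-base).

72

A bipyramid over an n-gon has 2n triangular faces and n + 2 vertices: V = 36 + 2 = 38, E = 3·36 = 108, F = 2·36 = 72.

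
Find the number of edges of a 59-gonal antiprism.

236

An antiprism on an n-gon has two n-gon caps and 2n triangles: V = 2·59 = 118, E = 4·59 = 236, F = 2·59 + 2 = 120.
Check: V − E + F = 118 − 236 + 120 = 2.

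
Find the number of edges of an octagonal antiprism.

32

An antiprism on an n-gon has two n-gon caps and 2n triangles: V = 2·8 = 16, E = 4·8 = 32, F = 2·8 + 2 = 18.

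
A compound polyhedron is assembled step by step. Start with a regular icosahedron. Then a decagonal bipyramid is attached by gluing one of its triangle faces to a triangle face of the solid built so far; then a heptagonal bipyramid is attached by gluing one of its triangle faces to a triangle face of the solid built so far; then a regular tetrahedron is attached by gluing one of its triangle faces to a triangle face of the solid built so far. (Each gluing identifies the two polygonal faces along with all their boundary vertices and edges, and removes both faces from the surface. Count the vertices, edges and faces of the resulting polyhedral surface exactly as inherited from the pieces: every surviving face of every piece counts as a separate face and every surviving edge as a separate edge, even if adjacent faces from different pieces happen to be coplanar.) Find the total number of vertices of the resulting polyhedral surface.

28

A regular icosahedron: V=12, E=30, F=20.
Attach a decagonal bipyramid (V=12, E=30, F=20) along a 3-gon: merge 3 vertices and 3 edges, delete both glued faces → V=21, E=57, F=38.
Attach a heptagonal bipyramid (V=9, E=21, F=14) along a 3-gon: merge 3 vertices and 3 edges, delete both glued faces → V=27, E=75, F=50.
Attach a regular tetrahedron (V=4, E=6, F=4) along a 3-gon: merge 3 vertices and 3 edges, delete both glued faces → V=28, E=78, F=52.
Check: V − E + F = 28 − 78 + 52 = 2.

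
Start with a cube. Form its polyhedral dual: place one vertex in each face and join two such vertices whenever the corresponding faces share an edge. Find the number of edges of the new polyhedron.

The base solid has V = 8, E = 12, F = 6.
The dual swaps V and F and preserves E: V′ = F = 6, E′ = E = 12, F′ = V = 8.

12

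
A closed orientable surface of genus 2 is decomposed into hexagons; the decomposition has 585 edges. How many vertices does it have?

χ = 2 − 2·2 = -2, and every face is a hexagon so 6F = 2E.
F = 2E/6 = 195. Then V = -2 + E − F = -2 + 585 − 195 = 388.

388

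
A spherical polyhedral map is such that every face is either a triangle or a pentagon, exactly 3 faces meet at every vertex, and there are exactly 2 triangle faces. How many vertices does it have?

Let x be the number of pentagons; then F = 2 + x.
Edge–face incidences: 2E = 3·2 + 5·x = 6 + 5x.
Every vertex has degree 3, so 3V = 2E.
Euler: V − E + F = 2 ⇒ (2E)/3 − E + (2 + x) = 2.
Multiply by 6: 2·(2E) − 3·(2E) + 6·(2 + x) = 12, i.e. 12 + 6x − (6 + 5x) = 12.
Collecting terms: x + 6 = 12, so x = 6.
Then 2E = 6 + 5·6 = 36, so E = 18, V = 2E/3 = 12, F = 2 + 6 = 8.

12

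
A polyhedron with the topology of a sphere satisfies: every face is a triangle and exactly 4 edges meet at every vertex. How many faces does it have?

Each face has 3 edges and each edge borders two faces, so 2E = 3F.
Each vertex has degree 4, so 4V = 2E and hence V = 3F/4.
Euler: V − E + F = 2 ⇒ (3F/4) − (3F/2) + F = 2.
Multiply by 8: (6 − 12 + 8)F = 16, i.e. 2F = 16.
So F = 8, E = 3·8/2 = 12, V = 3·8/4 = 6.

8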